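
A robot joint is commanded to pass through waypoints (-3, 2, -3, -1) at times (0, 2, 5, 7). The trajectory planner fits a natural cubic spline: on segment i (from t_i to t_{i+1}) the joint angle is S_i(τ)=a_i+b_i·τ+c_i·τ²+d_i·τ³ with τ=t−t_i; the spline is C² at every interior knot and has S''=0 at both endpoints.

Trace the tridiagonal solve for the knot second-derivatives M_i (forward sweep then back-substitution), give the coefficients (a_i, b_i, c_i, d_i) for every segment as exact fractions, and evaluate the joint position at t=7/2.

Δ: Δ0=5/2, Δ1=-5/3, Δ2=1
row 1: diag=10, rhs=-25; c'=3/10, d'=-5/2
row 2: denom=10−3·3/10=91/10; d'=(16−3·-5/2)/(91/10)=235/91
back: M2=235/91
back: M1=-5/2−3/10·235/91=-298/91
M: M0=0, M1=-298/91, M2=235/91, M3=0
seg 0: a=-3, c=M0/2=0, d=(M1−M0)/(6·2)=-149/546, b=Δ0−h0·(2M0+M1)/6=1961/546
seg 1: a=2, c=M1/2=-149/91, d=(M2−M1)/(6·3)=41/126, b=Δ1−h1·(2M1+M2)/6=173/546
seg 2: a=-3, c=M2/2=235/182, d=(M3−M2)/(6·2)=-235/1092, b=Δ2−h2·(2M2+M3)/6=-197/273
t_q=7/2 → seg 1, τ=3/2; S=2+173/546·τ+-149/91·τ²+41/126·τ³=-23/208

  seg 0: a=-3 b=1961/546 c=0 d=-149/546
  seg 1: a=2 b=173/546 c=-149/91 d=41/126
  seg 2: a=-3 b=-197/273 c=235/182 d=-235/1092
S(7/2) = -23/208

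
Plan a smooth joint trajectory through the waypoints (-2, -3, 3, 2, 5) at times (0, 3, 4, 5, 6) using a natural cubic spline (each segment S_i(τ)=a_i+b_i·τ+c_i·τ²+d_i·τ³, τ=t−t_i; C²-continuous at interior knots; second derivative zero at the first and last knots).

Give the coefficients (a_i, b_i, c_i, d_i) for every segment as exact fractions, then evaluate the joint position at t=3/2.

  seg 0: a=-2 b=-1259/348 c=0 d=127/348
  seg 1: a=-3 b=1085/174 c=381/116 d=-1225/348
  seg 2: a=3 b=781/348 c=-211/29 d=1403/348
  seg 3: a=2 b=-37/174 c=559/116 d=-559/348
S(3/2) = -5749/928

Δ: Δ0=-1/3, Δ1=6, Δ2=-1, Δ3=3
row 1: diag=8, rhs=38; c'=1/8, d'=19/4
row 2: denom=4−1·1/8=31/8; d'=(-42−1·19/4)/(31/8)=-374/31
row 3: denom=4−1·8/31=116/31; d'=(24−1·-374/31)/(116/31)=559/58
back: M3=559/58
back: M2=-374/31−8/31·559/58=-422/29
back: M1=19/4−1/8·-422/29=381/58
M: M0=0, M1=381/58, M2=-422/29, M3=559/58, M4=0
seg 0: a=-2, c=M0/2=0, d=(M1−M0)/(6·3)=127/348, b=Δ0−h0·(2M0+M1)/6=-1259/348
seg 1: a=-3, c=M1/2=381/116, d=(M2−M1)/(6·1)=-1225/348, b=Δ1−h1·(2M1+M2)/6=1085/174
seg 2: a=3, c=M2/2=-211/29, d=(M3−M2)/(6·1)=1403/348, b=Δ2−h2·(2M2+M3)/6=781/348
seg 3: a=2, c=M3/2=559/116, d=(M4−M3)/(6·1)=-559/348, b=Δ3−h3·(2M3+M4)/6=-37/174
t_q=3/2 → seg 0, τ=3/2; S=-2+-1259/348·τ+0·τ²+127/348·τ³=-5749/928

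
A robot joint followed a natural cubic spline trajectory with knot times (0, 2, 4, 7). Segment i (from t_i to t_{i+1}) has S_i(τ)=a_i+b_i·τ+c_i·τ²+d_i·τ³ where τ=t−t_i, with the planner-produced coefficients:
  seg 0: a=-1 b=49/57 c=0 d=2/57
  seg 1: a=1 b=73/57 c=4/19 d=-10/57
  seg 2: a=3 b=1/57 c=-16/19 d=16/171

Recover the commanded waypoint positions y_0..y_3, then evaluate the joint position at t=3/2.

y_0=-1 y_1=1 y_2=3 y_3=-2
S(3/2) = 31/76

y_0 = S_0(0) = a_0 = -1
y_1 = S_1(0) = a_1 = 1
y_2 = S_2(0) = a_2 = 3
y_3 = S_2(3) = -2
t_q=3/2 is in segment 0 (τ=3/2); S_0(τ)=31/76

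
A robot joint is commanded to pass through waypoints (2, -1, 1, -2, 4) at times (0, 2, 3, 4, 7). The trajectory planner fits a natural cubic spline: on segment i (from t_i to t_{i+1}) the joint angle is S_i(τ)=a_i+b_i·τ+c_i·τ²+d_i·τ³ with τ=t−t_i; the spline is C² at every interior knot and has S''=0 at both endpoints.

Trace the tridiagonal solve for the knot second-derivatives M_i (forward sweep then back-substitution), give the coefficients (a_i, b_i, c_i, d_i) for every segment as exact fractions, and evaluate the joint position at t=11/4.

  seg 0: a=2 b=-287/89 c=0 d=307/712
  seg 1: a=-1 b=347/178 c=921/356 d=-903/356
  seg 2: a=1 b=-173/356 c=-447/89 d=893/356
  seg 3: a=-2 b=-535/178 c=891/356 d=-99/356
S(11/4) = 19303/22784

Δ: Δ0=-3/2, Δ1=2, Δ2=-3, Δ3=2
row 1: diag=6, rhs=21; c'=1/6, d'=7/2
row 2: denom=4−1·1/6=23/6; d'=(-30−1·7/2)/(23/6)=-201/23
row 3: denom=8−1·6/23=178/23; d'=(30−1·-201/23)/(178/23)=891/178
back: M3=891/178
back: M2=-201/23−6/23·891/178=-894/89
back: M1=7/2−1/6·-894/89=921/178
M: M0=0, M1=921/178, M2=-894/89, M3=891/178, M4=0
seg 0: a=2, c=M0/2=0, d=(M1−M0)/(6·2)=307/712, b=Δ0−h0·(2M0+M1)/6=-287/89
seg 1: a=-1, c=M1/2=921/356, d=(M2−M1)/(6·1)=-903/356, b=Δ1−h1·(2M1+M2)/6=347/178
seg 2: a=1, c=M2/2=-447/89, d=(M3−M2)/(6·1)=893/356, b=Δ2−h2·(2M2+M3)/6=-173/356
seg 3: a=-2, c=M3/2=891/356, d=(M4−M3)/(6·3)=-99/356, b=Δ3−h3·(2M3+M4)/6=-535/178
t_q=11/4 → seg 1, τ=3/4; S=-1+347/178·τ+921/356·τ²+-903/356·τ³=19303/22784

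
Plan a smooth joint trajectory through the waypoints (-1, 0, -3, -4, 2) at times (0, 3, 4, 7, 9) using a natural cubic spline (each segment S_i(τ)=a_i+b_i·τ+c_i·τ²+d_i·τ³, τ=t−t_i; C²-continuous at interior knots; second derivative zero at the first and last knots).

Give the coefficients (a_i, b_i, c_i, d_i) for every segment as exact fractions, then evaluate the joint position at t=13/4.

Δ: Δ0=1/3, Δ1=-3, Δ2=-1/3, Δ3=3
row 1: diag=8, rhs=-20; c'=1/8, d'=-5/2
row 2: denom=8−1·1/8=63/8; d'=(16−1·-5/2)/(63/8)=148/63
row 3: denom=10−3·8/21=62/7; d'=(20−3·148/63)/(62/7)=136/93
back: M3=136/93
back: M2=148/63−8/21·136/93=500/279
back: M1=-5/2−1/8·500/279=-760/279
M: M0=0, M1=-760/279, M2=500/279, M3=136/93, M4=0
seg 0: a=-1, c=M0/2=0, d=(M1−M0)/(6·3)=-380/2511, b=Δ0−h0·(2M0+M1)/6=473/279
seg 1: a=0, c=M1/2=-380/279, d=(M2−M1)/(6·1)=70/93, b=Δ1−h1·(2M1+M2)/6=-667/279
seg 2: a=-3, c=M2/2=250/279, d=(M3−M2)/(6·3)=-46/2511, b=Δ2−h2·(2M2+M3)/6=-797/279
seg 3: a=-4, c=M3/2=68/93, d=(M4−M3)/(6·2)=-34/279, b=Δ3−h3·(2M3+M4)/6=565/279
t_q=13/4 → seg 1, τ=1/4; S=0+-667/279·τ+-380/279·τ²+70/93·τ³=-1997/2976

  seg 0: a=-1 b=473/279 c=0 d=-380/2511
  seg 1: a=0 b=-667/279 c=-380/279 d=70/93
  seg 2: a=-3 b=-797/279 c=250/279 d=-46/2511
  seg 3: a=-4 b=565/279 c=68/93 d=-34/279
S(13/4) = -1997/2976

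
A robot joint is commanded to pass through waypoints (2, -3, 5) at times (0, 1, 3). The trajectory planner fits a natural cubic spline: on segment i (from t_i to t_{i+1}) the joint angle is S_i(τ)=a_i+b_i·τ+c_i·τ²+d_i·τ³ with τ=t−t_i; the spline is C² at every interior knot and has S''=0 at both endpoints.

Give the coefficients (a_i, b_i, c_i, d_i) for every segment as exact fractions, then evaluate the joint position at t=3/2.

Δ: Δ0=-5, Δ1=4
row 1: diag=6, rhs=54; c'=1/3, d'=9
back: M1=9
M: M0=0, M1=9, M2=0
seg 0: a=2, c=M0/2=0, d=(M1−M0)/(6·1)=3/2, b=Δ0−h0·(2M0+M1)/6=-13/2
seg 1: a=-3, c=M1/2=9/2, d=(M2−M1)/(6·2)=-3/4, b=Δ1−h1·(2M1+M2)/6=-2
t_q=3/2 → seg 1, τ=1/2; S=-3+-2·τ+9/2·τ²+-3/4·τ³=-95/32

  seg 0: a=2 b=-13/2 c=0 d=3/2
  seg 1: a=-3 b=-2 c=9/2 d=-3/4
S(3/2) = -95/32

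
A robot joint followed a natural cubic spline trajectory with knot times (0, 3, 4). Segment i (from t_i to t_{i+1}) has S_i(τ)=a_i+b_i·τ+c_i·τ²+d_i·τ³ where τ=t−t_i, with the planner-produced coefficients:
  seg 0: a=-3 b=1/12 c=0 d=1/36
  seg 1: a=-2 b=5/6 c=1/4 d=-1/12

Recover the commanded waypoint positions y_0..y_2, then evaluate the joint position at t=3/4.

y_0 = S_0(0) = a_0 = -3
y_1 = S_1(0) = a_1 = -2
y_2 = S_1(1) = -1
t_q=3/4 is in segment 0 (τ=3/4); S_0(τ)=-749/256

y_0=-3 y_1=-2 y_2=-1
S(3/4) = -749/256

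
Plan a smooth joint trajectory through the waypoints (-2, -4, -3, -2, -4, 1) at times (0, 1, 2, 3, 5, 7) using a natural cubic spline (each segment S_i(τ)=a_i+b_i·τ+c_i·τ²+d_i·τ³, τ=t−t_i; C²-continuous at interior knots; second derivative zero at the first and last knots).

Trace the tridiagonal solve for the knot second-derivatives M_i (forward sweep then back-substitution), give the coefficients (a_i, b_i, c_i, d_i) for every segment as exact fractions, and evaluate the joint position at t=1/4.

  seg 0: a=-2 b=-1737/628 c=0 d=481/628
  seg 1: a=-4 b=-147/314 c=1443/628 d=-521/628
  seg 2: a=-3 b=1029/628 c=-30/157 d=-281/628
  seg 3: a=-2 b=-27/314 c=-963/628 d=169/314
  seg 4: a=-4 b=75/314 c=1065/628 d=-355/1256
S(1/4) = -107695/40192

Δ: Δ0=-2, Δ1=1, Δ2=1, Δ3=-1, Δ4=5/2
row 1: diag=4, rhs=18; c'=1/4, d'=9/2
row 2: denom=4−1·1/4=15/4; d'=(0−1·9/2)/(15/4)=-6/5
row 3: denom=6−1·4/15=86/15; d'=(-12−1·-6/5)/(86/15)=-81/43
row 4: denom=8−2·15/43=314/43; d'=(21−2·-81/43)/(314/43)=1065/314
back: M4=1065/314
back: M3=-81/43−15/43·1065/314=-963/314
back: M2=-6/5−4/15·-963/314=-60/157
back: M1=9/2−1/4·-60/157=1443/314
M: M0=0, M1=1443/314, M2=-60/157, M3=-963/314, M4=1065/314, M5=0
seg 0: a=-2, c=M0/2=0, d=(M1−M0)/(6·1)=481/628, b=Δ0−h0·(2M0+M1)/6=-1737/628
seg 1: a=-4, c=M1/2=1443/628, d=(M2−M1)/(6·1)=-521/628, b=Δ1−h1·(2M1+M2)/6=-147/314
seg 2: a=-3, c=M2/2=-30/157, d=(M3−M2)/(6·1)=-281/628, b=Δ2−h2·(2M2+M3)/6=1029/628
seg 3: a=-2, c=M3/2=-963/628, d=(M4−M3)/(6·2)=169/314, b=Δ3−h3·(2M3+M4)/6=-27/314
seg 4: a=-4, c=M4/2=1065/628, d=(M5−M4)/(6·2)=-355/1256, b=Δ4−h4·(2M4+M5)/6=75/314
t_q=1/4 → seg 0, τ=1/4; S=-2+-1737/628·τ+0·τ²+481/628·τ³=-107695/40192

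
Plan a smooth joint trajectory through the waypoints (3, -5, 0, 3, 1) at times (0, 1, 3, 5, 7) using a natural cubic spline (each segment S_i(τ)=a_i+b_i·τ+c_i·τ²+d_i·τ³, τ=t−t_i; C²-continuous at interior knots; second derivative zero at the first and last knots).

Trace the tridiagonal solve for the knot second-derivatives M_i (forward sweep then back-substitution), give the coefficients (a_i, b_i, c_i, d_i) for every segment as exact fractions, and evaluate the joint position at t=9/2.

Δ: Δ0=-8, Δ1=5/2, Δ2=3/2, Δ3=-1
row 1: diag=6, rhs=63; c'=1/3, d'=21/2
row 2: denom=8−2·1/3=22/3; d'=(-6−2·21/2)/(22/3)=-81/22
row 3: denom=8−2·3/11=82/11; d'=(-15−2·-81/22)/(82/11)=-42/41
back: M3=-42/41
back: M2=-81/22−3/11·-42/41=-279/82
back: M1=21/2−1/3·-279/82=477/41
M: M0=0, M1=477/41, M2=-279/82, M3=-42/41, M4=0
seg 0: a=3, c=M0/2=0, d=(M1−M0)/(6·1)=159/82, b=Δ0−h0·(2M0+M1)/6=-815/82
seg 1: a=-5, c=M1/2=477/82, d=(M2−M1)/(6·2)=-411/328, b=Δ1−h1·(2M1+M2)/6=-169/41
seg 2: a=0, c=M2/2=-279/164, d=(M3−M2)/(6·2)=65/328, b=Δ2−h2·(2M2+M3)/6=337/82
seg 3: a=3, c=M3/2=-21/41, d=(M4−M3)/(6·2)=7/82, b=Δ3−h3·(2M3+M4)/6=-13/41
t_q=9/2 → seg 2, τ=3/2; S=0+337/82·τ+-279/164·τ²+65/328·τ³=7887/2624

  seg 0: a=3 b=-815/82 c=0 d=159/82
  seg 1: a=-5 b=-169/41 c=477/82 d=-411/328
  seg 2: a=0 b=337/82 c=-279/164 d=65/328
  seg 3: a=3 b=-13/41 c=-21/41 d=7/82
S(9/2) = 7887/2624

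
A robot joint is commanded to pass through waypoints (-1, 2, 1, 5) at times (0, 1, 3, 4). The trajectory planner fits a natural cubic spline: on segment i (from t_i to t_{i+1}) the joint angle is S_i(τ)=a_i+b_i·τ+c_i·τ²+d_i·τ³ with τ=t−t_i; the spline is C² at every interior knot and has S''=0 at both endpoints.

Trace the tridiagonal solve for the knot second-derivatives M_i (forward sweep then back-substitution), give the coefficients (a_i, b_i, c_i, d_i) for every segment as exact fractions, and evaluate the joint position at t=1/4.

Δ: Δ0=3, Δ1=-1/2, Δ2=4
row 1: diag=6, rhs=-21; c'=1/3, d'=-7/2
row 2: denom=6−2·1/3=16/3; d'=(27−2·-7/2)/(16/3)=51/8
back: M2=51/8
back: M1=-7/2−1/3·51/8=-45/8
M: M0=0, M1=-45/8, M2=51/8, M3=0
seg 0: a=-1, c=M0/2=0, d=(M1−M0)/(6·1)=-15/16, b=Δ0−h0·(2M0+M1)/6=63/16
seg 1: a=2, c=M1/2=-45/16, d=(M2−M1)/(6·2)=1, b=Δ1−h1·(2M1+M2)/6=9/8
seg 2: a=1, c=M2/2=51/16, d=(M3−M2)/(6·1)=-17/16, b=Δ2−h2·(2M2+M3)/6=15/8
t_q=1/4 → seg 0, τ=1/4; S=-1+63/16·τ+0·τ²+-15/16·τ³=-31/1024

  seg 0: a=-1 b=63/16 c=0 d=-15/16
  seg 1: a=2 b=9/8 c=-45/16 d=1
  seg 2: a=1 b=15/8 c=51/16 d=-17/16
S(1/4) = -31/1024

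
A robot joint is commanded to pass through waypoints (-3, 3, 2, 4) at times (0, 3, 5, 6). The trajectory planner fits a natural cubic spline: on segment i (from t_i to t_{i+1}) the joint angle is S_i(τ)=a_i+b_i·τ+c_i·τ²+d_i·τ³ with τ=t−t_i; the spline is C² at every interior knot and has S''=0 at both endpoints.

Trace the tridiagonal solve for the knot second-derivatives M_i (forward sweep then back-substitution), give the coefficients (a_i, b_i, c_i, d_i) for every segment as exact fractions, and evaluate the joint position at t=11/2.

  seg 0: a=-3 b=43/14 c=0 d=-5/42
  seg 1: a=3 b=-1/7 c=-15/14 d=25/56
  seg 2: a=2 b=13/14 c=45/28 d=-15/28
S(11/2) = 627/224

Δ: Δ0=2, Δ1=-1/2, Δ2=2
row 1: diag=10, rhs=-15; c'=1/5, d'=-3/2
row 2: denom=6−2·1/5=28/5; d'=(15−2·-3/2)/(28/5)=45/14
back: M2=45/14
back: M1=-3/2−1/5·45/14=-15/7
M: M0=0, M1=-15/7, M2=45/14, M3=0
seg 0: a=-3, c=M0/2=0, d=(M1−M0)/(6·3)=-5/42, b=Δ0−h0·(2M0+M1)/6=43/14
seg 1: a=3, c=M1/2=-15/14, d=(M2−M1)/(6·2)=25/56, b=Δ1−h1·(2M1+M2)/6=-1/7
seg 2: a=2, c=M2/2=45/28, d=(M3−M2)/(6·1)=-15/28, b=Δ2−h2·(2M2+M3)/6=13/14
t_q=11/2 → seg 2, τ=1/2; S=2+13/14·τ+45/28·τ²+-15/28·τ³=627/224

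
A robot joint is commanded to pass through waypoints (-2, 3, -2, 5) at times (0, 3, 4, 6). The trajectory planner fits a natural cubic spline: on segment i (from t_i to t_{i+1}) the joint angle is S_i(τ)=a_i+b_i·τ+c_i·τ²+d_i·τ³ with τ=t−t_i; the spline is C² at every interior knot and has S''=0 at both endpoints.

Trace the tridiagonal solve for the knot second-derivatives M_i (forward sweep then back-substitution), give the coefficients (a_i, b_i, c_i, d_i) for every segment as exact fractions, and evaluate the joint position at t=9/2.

Δ: Δ0=5/3, Δ1=-5, Δ2=7/2
row 1: diag=8, rhs=-40; c'=1/8, d'=-5
row 2: denom=6−1·1/8=47/8; d'=(51−1·-5)/(47/8)=448/47
back: M2=448/47
back: M1=-5−1/8·448/47=-291/47
M: M0=0, M1=-291/47, M2=448/47, M3=0
seg 0: a=-2, c=M0/2=0, d=(M1−M0)/(6·3)=-97/282, b=Δ0−h0·(2M0+M1)/6=1343/282
seg 1: a=3, c=M1/2=-291/94, d=(M2−M1)/(6·1)=739/282, b=Δ1−h1·(2M1+M2)/6=-638/141
seg 2: a=-2, c=M2/2=224/47, d=(M3−M2)/(6·2)=-112/141, b=Δ2−h2·(2M2+M3)/6=-805/282
t_q=9/2 → seg 2, τ=1/2; S=-2+-805/282·τ+224/47·τ²+-112/141·τ³=-439/188

  seg 0: a=-2 b=1343/282 c=0 d=-97/282
  seg 1: a=3 b=-638/141 c=-291/94 d=739/282
  seg 2: a=-2 b=-805/282 c=224/47 d=-112/141
S(9/2) = -439/188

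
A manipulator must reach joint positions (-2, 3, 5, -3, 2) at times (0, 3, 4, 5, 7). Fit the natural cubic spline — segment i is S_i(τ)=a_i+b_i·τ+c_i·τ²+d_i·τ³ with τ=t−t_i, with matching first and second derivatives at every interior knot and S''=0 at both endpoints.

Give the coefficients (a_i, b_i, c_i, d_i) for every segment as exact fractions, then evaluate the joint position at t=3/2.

  seg 0: a=-2 b=373/1068 c=0 d=469/3204
  seg 1: a=3 b=2297/534 c=469/356 d=-3865/1068
  seg 2: a=5 b=-4187/1068 c=-849/89 d=5831/1068
  seg 3: a=-3 b=-3535/534 c=2435/356 d=-2435/2136
S(3/2) = -2797/2848

Δ: Δ0=5/3, Δ1=2, Δ2=-8, Δ3=5/2
row 1: diag=8, rhs=2; c'=1/8, d'=1/4
row 2: denom=4−1·1/8=31/8; d'=(-60−1·1/4)/(31/8)=-482/31
row 3: denom=6−1·8/31=178/31; d'=(63−1·-482/31)/(178/31)=2435/178
back: M3=2435/178
back: M2=-482/31−8/31·2435/178=-1698/89
back: M1=1/4−1/8·-1698/89=469/178
M: M0=0, M1=469/178, M2=-1698/89, M3=2435/178, M4=0
seg 0: a=-2, c=M0/2=0, d=(M1−M0)/(6·3)=469/3204, b=Δ0−h0·(2M0+M1)/6=373/1068
seg 1: a=3, c=M1/2=469/356, d=(M2−M1)/(6·1)=-3865/1068, b=Δ1−h1·(2M1+M2)/6=2297/534
seg 2: a=5, c=M2/2=-849/89, d=(M3−M2)/(6·1)=5831/1068, b=Δ2−h2·(2M2+M3)/6=-4187/1068
seg 3: a=-3, c=M3/2=2435/356, d=(M4−M3)/(6·2)=-2435/2136, b=Δ3−h3·(2M3+M4)/6=-3535/534
t_q=3/2 → seg 0, τ=3/2; S=-2+373/1068·τ+0·τ²+469/3204·τ³=-2797/2848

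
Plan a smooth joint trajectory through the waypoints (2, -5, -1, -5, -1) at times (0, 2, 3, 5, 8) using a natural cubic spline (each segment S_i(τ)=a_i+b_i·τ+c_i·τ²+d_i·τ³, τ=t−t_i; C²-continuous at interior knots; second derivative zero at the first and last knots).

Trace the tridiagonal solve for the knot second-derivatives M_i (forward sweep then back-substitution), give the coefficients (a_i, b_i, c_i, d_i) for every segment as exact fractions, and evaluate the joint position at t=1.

Δ: Δ0=-7/2, Δ1=4, Δ2=-2, Δ3=4/3
row 1: diag=6, rhs=45; c'=1/6, d'=15/2
row 2: denom=6−1·1/6=35/6; d'=(-36−1·15/2)/(35/6)=-261/35
row 3: denom=10−2·12/35=326/35; d'=(20−2·-261/35)/(326/35)=611/163
back: M3=611/163
back: M2=-261/35−12/35·611/163=-1425/163
back: M1=15/2−1/6·-1425/163=1460/163
M: M0=0, M1=1460/163, M2=-1425/163, M3=611/163, M4=0
seg 0: a=2, c=M0/2=0, d=(M1−M0)/(6·2)=365/489, b=Δ0−h0·(2M0+M1)/6=-6343/978
seg 1: a=-5, c=M1/2=730/163, d=(M2−M1)/(6·1)=-2885/978, b=Δ1−h1·(2M1+M2)/6=2417/978
seg 2: a=-1, c=M2/2=-1425/326, d=(M3−M2)/(6·2)=509/489, b=Δ2−h2·(2M2+M3)/6=1261/489
seg 3: a=-5, c=M3/2=611/326, d=(M4−M3)/(6·3)=-611/2934, b=Δ3−h3·(2M3+M4)/6=-1181/489
t_q=1 → seg 0, τ=1; S=2+-6343/978·τ+0·τ²+365/489·τ³=-1219/326

  seg 0: a=2 b=-6343/978 c=0 d=365/489
  seg 1: a=-5 b=2417/978 c=730/163 d=-2885/978
  seg 2: a=-1 b=1261/489 c=-1425/326 d=509/489
  seg 3: a=-5 b=-1181/489 c=611/326 d=-611/2934
S(1) = -1219/326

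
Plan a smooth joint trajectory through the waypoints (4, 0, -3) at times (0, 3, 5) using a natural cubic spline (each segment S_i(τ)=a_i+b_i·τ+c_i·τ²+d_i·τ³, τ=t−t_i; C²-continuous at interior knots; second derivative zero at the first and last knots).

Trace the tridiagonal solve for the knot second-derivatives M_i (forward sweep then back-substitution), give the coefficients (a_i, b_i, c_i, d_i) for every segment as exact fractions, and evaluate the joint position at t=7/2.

Δ: Δ0=-4/3, Δ1=-3/2
row 1: diag=10, rhs=-1; c'=1/5, d'=-1/10
back: M1=-1/10
M: M0=0, M1=-1/10, M2=0
seg 0: a=4, c=M0/2=0, d=(M1−M0)/(6·3)=-1/180, b=Δ0−h0·(2M0+M1)/6=-77/60
seg 1: a=0, c=M1/2=-1/20, d=(M2−M1)/(6·2)=1/120, b=Δ1−h1·(2M1+M2)/6=-43/30
t_q=7/2 → seg 1, τ=1/2; S=0+-43/30·τ+-1/20·τ²+1/120·τ³=-233/320

  seg 0: a=4 b=-77/60 c=0 d=-1/180
  seg 1: a=0 b=-43/30 c=-1/20 d=1/120
S(7/2) = -233/320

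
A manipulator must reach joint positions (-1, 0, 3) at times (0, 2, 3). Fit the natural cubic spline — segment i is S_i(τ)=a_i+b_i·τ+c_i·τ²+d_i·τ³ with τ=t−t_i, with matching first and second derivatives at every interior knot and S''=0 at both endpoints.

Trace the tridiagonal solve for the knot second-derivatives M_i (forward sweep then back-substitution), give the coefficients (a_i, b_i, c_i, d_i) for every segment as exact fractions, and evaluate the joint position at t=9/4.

  seg 0: a=-1 b=-1/3 c=0 d=5/24
  seg 1: a=0 b=13/6 c=5/4 d=-5/12
S(9/4) = 157/256

Δ: Δ0=1/2, Δ1=3
row 1: diag=6, rhs=15; c'=1/6, d'=5/2
back: M1=5/2
M: M0=0, M1=5/2, M2=0
seg 0: a=-1, c=M0/2=0, d=(M1−M0)/(6·2)=5/24, b=Δ0−h0·(2M0+M1)/6=-1/3
seg 1: a=0, c=M1/2=5/4, d=(M2−M1)/(6·1)=-5/12, b=Δ1−h1·(2M1+M2)/6=13/6
t_q=9/4 → seg 1, τ=1/4; S=0+13/6·τ+5/4·τ²+-5/12·τ³=157/256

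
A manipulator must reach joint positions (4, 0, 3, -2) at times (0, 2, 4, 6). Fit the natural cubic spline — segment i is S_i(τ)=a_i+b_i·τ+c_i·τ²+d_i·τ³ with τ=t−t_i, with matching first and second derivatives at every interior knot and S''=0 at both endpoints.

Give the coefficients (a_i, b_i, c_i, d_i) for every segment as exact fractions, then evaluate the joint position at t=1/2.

  seg 0: a=4 b=-16/5 c=0 d=3/10
  seg 1: a=0 b=2/5 c=9/5 d=-5/8
  seg 2: a=3 b=1/10 c=-39/20 d=13/40
S(1/2) = 39/16

Δ: Δ0=-2, Δ1=3/2, Δ2=-5/2
row 1: diag=8, rhs=21; c'=1/4, d'=21/8
row 2: denom=8−2·1/4=15/2; d'=(-24−2·21/8)/(15/2)=-39/10
back: M2=-39/10
back: M1=21/8−1/4·-39/10=18/5
M: M0=0, M1=18/5, M2=-39/10, M3=0
seg 0: a=4, c=M0/2=0, d=(M1−M0)/(6·2)=3/10, b=Δ0−h0·(2M0+M1)/6=-16/5
seg 1: a=0, c=M1/2=9/5, d=(M2−M1)/(6·2)=-5/8, b=Δ1−h1·(2M1+M2)/6=2/5
seg 2: a=3, c=M2/2=-39/20, d=(M3−M2)/(6·2)=13/40, b=Δ2−h2·(2M2+M3)/6=1/10
t_q=1/2 → seg 0, τ=1/2; S=4+-16/5·τ+0·τ²+3/10·τ³=39/16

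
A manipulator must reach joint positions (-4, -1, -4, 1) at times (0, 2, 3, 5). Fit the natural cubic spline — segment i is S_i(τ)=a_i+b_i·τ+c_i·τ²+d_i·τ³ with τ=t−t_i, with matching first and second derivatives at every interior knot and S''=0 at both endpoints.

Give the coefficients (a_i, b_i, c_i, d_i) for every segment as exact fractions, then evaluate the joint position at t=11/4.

  seg 0: a=-4 b=47/14 c=0 d=-13/28
  seg 1: a=-1 b=-31/14 c=-39/14 d=2
  seg 2: a=-4 b=-25/14 c=45/14 d=-15/28
S(11/4) = -379/112

Δ: Δ0=3/2, Δ1=-3, Δ2=5/2
row 1: diag=6, rhs=-27; c'=1/6, d'=-9/2
row 2: denom=6−1·1/6=35/6; d'=(33−1·-9/2)/(35/6)=45/7
back: M2=45/7
back: M1=-9/2−1/6·45/7=-39/7
M: M0=0, M1=-39/7, M2=45/7, M3=0
seg 0: a=-4, c=M0/2=0, d=(M1−M0)/(6·2)=-13/28, b=Δ0−h0·(2M0+M1)/6=47/14
seg 1: a=-1, c=M1/2=-39/14, d=(M2−M1)/(6·1)=2, b=Δ1−h1·(2M1+M2)/6=-31/14
seg 2: a=-4, c=M2/2=45/14, d=(M3−M2)/(6·2)=-15/28, b=Δ2−h2·(2M2+M3)/6=-25/14
t_q=11/4 → seg 1, τ=3/4; S=-1+-31/14·τ+-39/14·τ²+2·τ³=-379/112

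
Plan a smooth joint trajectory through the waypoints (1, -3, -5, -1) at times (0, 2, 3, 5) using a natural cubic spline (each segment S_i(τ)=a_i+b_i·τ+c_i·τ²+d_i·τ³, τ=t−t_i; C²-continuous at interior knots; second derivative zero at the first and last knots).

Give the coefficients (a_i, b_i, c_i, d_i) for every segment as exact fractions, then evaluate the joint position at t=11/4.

  seg 0: a=1 b=-62/35 c=0 d=-2/35
  seg 1: a=-3 b=-86/35 c=-12/35 d=4/5
  seg 2: a=-5 b=-26/35 c=72/35 d=-12/35
S(11/4) = -2631/560

Δ: Δ0=-2, Δ1=-2, Δ2=2
row 1: diag=6, rhs=0; c'=1/6, d'=0
row 2: denom=6−1·1/6=35/6; d'=(24−1·0)/(35/6)=144/35
back: M2=144/35
back: M1=0−1/6·144/35=-24/35
M: M0=0, M1=-24/35, M2=144/35, M3=0
seg 0: a=1, c=M0/2=0, d=(M1−M0)/(6·2)=-2/35, b=Δ0−h0·(2M0+M1)/6=-62/35
seg 1: a=-3, c=M1/2=-12/35, d=(M2−M1)/(6·1)=4/5, b=Δ1−h1·(2M1+M2)/6=-86/35
seg 2: a=-5, c=M2/2=72/35, d=(M3−M2)/(6·2)=-12/35, b=Δ2−h2·(2M2+M3)/6=-26/35
t_q=11/4 → seg 1, τ=3/4; S=-3+-86/35·τ+-12/35·τ²+4/5·τ³=-2631/560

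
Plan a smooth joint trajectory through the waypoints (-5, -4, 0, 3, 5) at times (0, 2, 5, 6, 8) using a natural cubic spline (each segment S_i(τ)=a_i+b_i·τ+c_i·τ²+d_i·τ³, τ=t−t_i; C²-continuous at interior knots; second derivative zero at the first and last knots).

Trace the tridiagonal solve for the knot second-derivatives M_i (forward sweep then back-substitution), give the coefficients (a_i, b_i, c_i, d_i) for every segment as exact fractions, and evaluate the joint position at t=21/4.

Δ: Δ0=1/2, Δ1=4/3, Δ2=3, Δ3=1
row 1: diag=10, rhs=5; c'=3/10, d'=1/2
row 2: denom=8−3·3/10=71/10; d'=(10−3·1/2)/(71/10)=85/71
row 3: denom=6−1·10/71=416/71; d'=(-12−1·85/71)/(416/71)=-937/416
back: M3=-937/416
back: M2=85/71−10/71·-937/416=315/208
back: M1=1/2−3/10·315/208=19/416
M: M0=0, M1=19/416, M2=315/208, M3=-937/416, M4=0
seg 0: a=-5, c=M0/2=0, d=(M1−M0)/(6·2)=19/4992, b=Δ0−h0·(2M0+M1)/6=605/1248
seg 1: a=-4, c=M1/2=19/832, d=(M2−M1)/(6·3)=47/576, b=Δ1−h1·(2M1+M2)/6=331/624
seg 2: a=0, c=M2/2=315/416, d=(M3−M2)/(6·1)=-1567/2496, b=Δ2−h2·(2M2+M3)/6=7165/2496
seg 3: a=3, c=M3/2=-937/832, d=(M4−M3)/(6·2)=937/4992, b=Δ3−h3·(2M3+M4)/6=1561/624
t_q=21/4 → seg 2, τ=1/4; S=0+7165/2496·τ+315/416·τ²+-1567/2496·τ³=40211/53248

  seg 0: a=-5 b=605/1248 c=0 d=19/4992
  seg 1: a=-4 b=331/624 c=19/832 d=47/576
  seg 2: a=0 b=7165/2496 c=315/416 d=-1567/2496
  seg 3: a=3 b=1561/624 c=-937/832 d=937/4992
S(21/4) = 40211/53248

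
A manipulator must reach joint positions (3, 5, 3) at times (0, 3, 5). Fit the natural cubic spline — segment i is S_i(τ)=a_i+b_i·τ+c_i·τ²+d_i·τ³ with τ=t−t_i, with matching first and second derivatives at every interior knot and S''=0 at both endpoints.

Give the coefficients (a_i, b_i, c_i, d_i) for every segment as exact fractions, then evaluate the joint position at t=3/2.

Δ: Δ0=2/3, Δ1=-1
row 1: diag=10, rhs=-10; c'=1/5, d'=-1
back: M1=-1
M: M0=0, M1=-1, M2=0
seg 0: a=3, c=M0/2=0, d=(M1−M0)/(6·3)=-1/18, b=Δ0−h0·(2M0+M1)/6=7/6
seg 1: a=5, c=M1/2=-1/2, d=(M2−M1)/(6·2)=1/12, b=Δ1−h1·(2M1+M2)/6=-1/3
t_q=3/2 → seg 0, τ=3/2; S=3+7/6·τ+0·τ²+-1/18·τ³=73/16

  seg 0: a=3 b=7/6 c=0 d=-1/18
  seg 1: a=5 b=-1/3 c=-1/2 d=1/12
S(3/2) = 73/16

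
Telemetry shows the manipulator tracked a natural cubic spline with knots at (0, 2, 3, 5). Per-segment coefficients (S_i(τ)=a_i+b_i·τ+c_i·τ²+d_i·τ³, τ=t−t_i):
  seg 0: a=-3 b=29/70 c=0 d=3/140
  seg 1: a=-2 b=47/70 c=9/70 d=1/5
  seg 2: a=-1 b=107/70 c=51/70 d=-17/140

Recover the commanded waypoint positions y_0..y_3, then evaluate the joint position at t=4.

y_0 = S_0(0) = a_0 = -3
y_1 = S_1(0) = a_1 = -2
y_2 = S_2(0) = a_2 = -1
y_3 = S_2(2) = 4
t_q=4 is in segment 2 (τ=1); S_2(τ)=159/140

y_0=-3 y_1=-2 y_2=-1 y_3=4
S(4) = 159/140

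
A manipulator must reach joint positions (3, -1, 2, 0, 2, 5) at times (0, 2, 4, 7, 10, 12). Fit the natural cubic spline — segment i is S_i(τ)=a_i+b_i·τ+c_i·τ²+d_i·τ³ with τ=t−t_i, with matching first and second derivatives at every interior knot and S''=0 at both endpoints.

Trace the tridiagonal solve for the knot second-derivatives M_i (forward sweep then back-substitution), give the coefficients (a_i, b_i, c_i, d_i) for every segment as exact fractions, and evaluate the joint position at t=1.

  seg 0: a=3 b=-1972/643 c=0 d=343/1286
  seg 1: a=-1 b=86/643 c=1029/643 d=-2359/5144
  seg 2: a=2 b=1327/1286 c=-2961/2572 d=13543/69444
  seg 3: a=0 b=-1569/2572 c=1165/1929 d=-4129/69444
  seg 4: a=2 b=1811/1286 c=177/2572 d=-59/5144
S(1) = 257/1286

Δ: Δ0=-2, Δ1=3/2, Δ2=-2/3, Δ3=2/3, Δ4=3/2
row 1: diag=8, rhs=21; c'=1/4, d'=21/8
row 2: denom=10−2·1/4=19/2; d'=(-13−2·21/8)/(19/2)=-73/38
row 3: denom=12−3·6/19=210/19; d'=(8−3·-73/38)/(210/19)=523/420
row 4: denom=10−3·19/70=643/70; d'=(5−3·523/420)/(643/70)=177/1286
back: M4=177/1286
back: M3=523/420−19/70·177/1286=2330/1929
back: M2=-73/38−6/19·2330/1929=-2961/1286
back: M1=21/8−1/4·-2961/1286=2058/643
M: M0=0, M1=2058/643, M2=-2961/1286, M3=2330/1929, M4=177/1286, M5=0
seg 0: a=3, c=M0/2=0, d=(M1−M0)/(6·2)=343/1286, b=Δ0−h0·(2M0+M1)/6=-1972/643
seg 1: a=-1, c=M1/2=1029/643, d=(M2−M1)/(6·2)=-2359/5144, b=Δ1−h1·(2M1+M2)/6=86/643
seg 2: a=2, c=M2/2=-2961/2572, d=(M3−M2)/(6·3)=13543/69444, b=Δ2−h2·(2M2+M3)/6=1327/1286
seg 3: a=0, c=M3/2=1165/1929, d=(M4−M3)/(6·3)=-4129/69444, b=Δ3−h3·(2M3+M4)/6=-1569/2572
seg 4: a=2, c=M4/2=177/2572, d=(M5−M4)/(6·2)=-59/5144, b=Δ4−h4·(2M4+M5)/6=1811/1286
t_q=1 → seg 0, τ=1; S=3+-1972/643·τ+0·τ²+343/1286·τ³=257/1286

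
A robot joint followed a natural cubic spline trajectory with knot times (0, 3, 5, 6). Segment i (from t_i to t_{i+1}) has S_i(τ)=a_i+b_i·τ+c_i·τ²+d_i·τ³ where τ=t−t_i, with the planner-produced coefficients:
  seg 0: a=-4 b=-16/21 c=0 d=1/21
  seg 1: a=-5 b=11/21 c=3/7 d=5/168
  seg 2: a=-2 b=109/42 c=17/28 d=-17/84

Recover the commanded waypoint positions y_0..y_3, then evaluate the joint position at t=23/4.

y_0=-4 y_1=-5 y_2=-2 y_3=1
S(23/4) = 363/1792

y_0 = S_0(0) = a_0 = -4
y_1 = S_1(0) = a_1 = -5
y_2 = S_2(0) = a_2 = -2
y_3 = S_2(1) = 1
t_q=23/4 is in segment 2 (τ=3/4); S_2(τ)=363/1792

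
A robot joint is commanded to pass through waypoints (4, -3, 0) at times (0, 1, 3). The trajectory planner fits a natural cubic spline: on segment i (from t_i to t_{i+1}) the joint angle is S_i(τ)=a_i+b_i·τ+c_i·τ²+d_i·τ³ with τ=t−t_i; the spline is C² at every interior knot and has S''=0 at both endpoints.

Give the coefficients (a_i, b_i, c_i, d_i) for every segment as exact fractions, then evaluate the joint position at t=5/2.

Δ: Δ0=-7, Δ1=3/2
row 1: diag=6, rhs=51; c'=1/3, d'=17/2
back: M1=17/2
M: M0=0, M1=17/2, M2=0
seg 0: a=4, c=M0/2=0, d=(M1−M0)/(6·1)=17/12, b=Δ0−h0·(2M0+M1)/6=-101/12
seg 1: a=-3, c=M1/2=17/4, d=(M2−M1)/(6·2)=-17/24, b=Δ1−h1·(2M1+M2)/6=-25/6
t_q=5/2 → seg 1, τ=3/2; S=-3+-25/6·τ+17/4·τ²+-17/24·τ³=-133/64

  seg 0: a=4 b=-101/12 c=0 d=17/12
  seg 1: a=-3 b=-25/6 c=17/4 d=-17/24
S(5/2) = -133/64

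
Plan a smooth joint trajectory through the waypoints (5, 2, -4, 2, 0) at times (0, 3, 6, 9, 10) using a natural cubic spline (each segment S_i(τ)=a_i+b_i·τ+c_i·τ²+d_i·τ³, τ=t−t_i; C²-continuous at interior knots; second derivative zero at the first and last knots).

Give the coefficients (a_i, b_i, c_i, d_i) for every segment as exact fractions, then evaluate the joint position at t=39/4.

Δ: Δ0=-1, Δ1=-2, Δ2=2, Δ3=-2
row 1: diag=12, rhs=-6; c'=1/4, d'=-1/2
row 2: denom=12−3·1/4=45/4; d'=(24−3·-1/2)/(45/4)=34/15
row 3: denom=8−3·4/15=36/5; d'=(-24−3·34/15)/(36/5)=-77/18
back: M3=-77/18
back: M2=34/15−4/15·-77/18=92/27
back: M1=-1/2−1/4·92/27=-73/54
M: M0=0, M1=-73/54, M2=92/27, M3=-77/18, M4=0
seg 0: a=5, c=M0/2=0, d=(M1−M0)/(6·3)=-73/972, b=Δ0−h0·(2M0+M1)/6=-35/108
seg 1: a=2, c=M1/2=-73/108, d=(M2−M1)/(6·3)=257/972, b=Δ1−h1·(2M1+M2)/6=-127/54
seg 2: a=-4, c=M2/2=46/27, d=(M3−M2)/(6·3)=-415/972, b=Δ2−h2·(2M2+M3)/6=79/108
seg 3: a=2, c=M3/2=-77/36, d=(M4−M3)/(6·1)=77/108, b=Δ3−h3·(2M3+M4)/6=-31/54
t_q=39/4 → seg 3, τ=3/4; S=2+-31/54·τ+-77/36·τ²+77/108·τ³=1537/2304

  seg 0: a=5 b=-35/108 c=0 d=-73/972
  seg 1: a=2 b=-127/54 c=-73/108 d=257/972
  seg 2: a=-4 b=79/108 c=46/27 d=-415/972
  seg 3: a=2 b=-31/54 c=-77/36 d=77/108
S(39/4) = 1537/2304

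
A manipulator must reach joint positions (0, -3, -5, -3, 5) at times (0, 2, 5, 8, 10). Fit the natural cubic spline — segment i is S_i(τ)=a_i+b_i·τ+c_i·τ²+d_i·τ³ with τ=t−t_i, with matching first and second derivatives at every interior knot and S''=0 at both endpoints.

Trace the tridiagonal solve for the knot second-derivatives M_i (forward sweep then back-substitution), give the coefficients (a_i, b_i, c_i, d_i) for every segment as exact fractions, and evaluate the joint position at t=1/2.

Δ: Δ0=-3/2, Δ1=-2/3, Δ2=2/3, Δ3=4
row 1: diag=10, rhs=5; c'=3/10, d'=1/2
row 2: denom=12−3·3/10=111/10; d'=(8−3·1/2)/(111/10)=65/111
row 3: denom=10−3·10/37=340/37; d'=(20−3·65/111)/(340/37)=135/68
back: M3=135/68
back: M2=65/111−10/37·135/68=5/102
back: M1=1/2−3/10·5/102=33/68
M: M0=0, M1=33/68, M2=5/102, M3=135/68, M4=0
seg 0: a=0, c=M0/2=0, d=(M1−M0)/(6·2)=11/272, b=Δ0−h0·(2M0+M1)/6=-113/68
seg 1: a=-3, c=M1/2=33/136, d=(M2−M1)/(6·3)=-89/3672, b=Δ1−h1·(2M1+M2)/6=-20/17
seg 2: a=-5, c=M2/2=5/204, d=(M3−M2)/(6·3)=395/3672, b=Δ2−h2·(2M2+M3)/6=-3/8
seg 3: a=-3, c=M3/2=135/136, d=(M4−M3)/(6·2)=-45/272, b=Δ3−h3·(2M3+M4)/6=91/34
t_q=1/2 → seg 0, τ=1/2; S=0+-113/68·τ+0·τ²+11/272·τ³=-1797/2176

  seg 0: a=0 b=-113/68 c=0 d=11/272
  seg 1: a=-3 b=-20/17 c=33/136 d=-89/3672
  seg 2: a=-5 b=-3/8 c=5/204 d=395/3672
  seg 3: a=-3 b=91/34 c=135/136 d=-45/272
S(1/2) = -1797/2176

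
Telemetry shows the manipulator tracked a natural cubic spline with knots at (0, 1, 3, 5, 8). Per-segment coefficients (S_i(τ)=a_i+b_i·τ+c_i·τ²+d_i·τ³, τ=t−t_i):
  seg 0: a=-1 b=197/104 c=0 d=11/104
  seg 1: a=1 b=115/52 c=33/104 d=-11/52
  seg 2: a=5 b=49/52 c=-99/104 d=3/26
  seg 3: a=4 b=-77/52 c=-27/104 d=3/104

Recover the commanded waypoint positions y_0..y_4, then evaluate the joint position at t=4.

y_0 = S_0(0) = a_0 = -1
y_1 = S_1(0) = a_1 = 1
y_2 = S_2(0) = a_2 = 5
y_3 = S_3(0) = a_3 = 4
y_4 = S_3(3) = -2
t_q=4 is in segment 2 (τ=1); S_2(τ)=531/104

y_0=-1 y_1=1 y_2=5 y_3=4 y_4=-2
S(4) = 531/104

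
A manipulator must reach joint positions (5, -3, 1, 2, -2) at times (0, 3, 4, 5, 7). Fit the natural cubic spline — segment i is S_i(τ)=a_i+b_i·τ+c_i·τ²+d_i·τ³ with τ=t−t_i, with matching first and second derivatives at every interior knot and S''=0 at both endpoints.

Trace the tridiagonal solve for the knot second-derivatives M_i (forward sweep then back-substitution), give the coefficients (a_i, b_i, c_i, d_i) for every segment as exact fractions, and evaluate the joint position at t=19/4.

Δ: Δ0=-8/3, Δ1=4, Δ2=1, Δ3=-2
row 1: diag=8, rhs=40; c'=1/8, d'=5
row 2: denom=4−1·1/8=31/8; d'=(-18−1·5)/(31/8)=-184/31
row 3: denom=6−1·8/31=178/31; d'=(-18−1·-184/31)/(178/31)=-187/89
back: M3=-187/89
back: M2=-184/31−8/31·-187/89=-480/89
back: M1=5−1/8·-480/89=505/89
M: M0=0, M1=505/89, M2=-480/89, M3=-187/89, M4=0
seg 0: a=5, c=M0/2=0, d=(M1−M0)/(6·3)=505/1602, b=Δ0−h0·(2M0+M1)/6=-2939/534
seg 1: a=-3, c=M1/2=505/178, d=(M2−M1)/(6·1)=-985/534, b=Δ1−h1·(2M1+M2)/6=803/267
seg 2: a=1, c=M2/2=-240/89, d=(M3−M2)/(6·1)=293/534, b=Δ2−h2·(2M2+M3)/6=1681/534
seg 3: a=2, c=M3/2=-187/178, d=(M4−M3)/(6·2)=187/1068, b=Δ3−h3·(2M3+M4)/6=-160/267
t_q=19/4 → seg 2, τ=3/4; S=1+1681/534·τ+-240/89·τ²+293/534·τ³=23645/11392

  seg 0: a=5 b=-2939/534 c=0 d=505/1602
  seg 1: a=-3 b=803/267 c=505/178 d=-985/534
  seg 2: a=1 b=1681/534 c=-240/89 d=293/534
  seg 3: a=2 b=-160/267 c=-187/178 d=187/1068
S(19/4) = 23645/11392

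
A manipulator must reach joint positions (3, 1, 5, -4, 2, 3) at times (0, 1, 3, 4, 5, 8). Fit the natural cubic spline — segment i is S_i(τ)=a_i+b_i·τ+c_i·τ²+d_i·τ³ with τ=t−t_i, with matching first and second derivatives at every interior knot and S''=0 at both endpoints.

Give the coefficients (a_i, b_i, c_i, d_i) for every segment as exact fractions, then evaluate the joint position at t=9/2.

Δ: Δ0=-2, Δ1=2, Δ2=-9, Δ3=6, Δ4=1/3
row 1: diag=6, rhs=24; c'=1/3, d'=4
row 2: denom=6−2·1/3=16/3; d'=(-66−2·4)/(16/3)=-111/8
row 3: denom=4−1·3/16=61/16; d'=(90−1·-111/8)/(61/16)=1662/61
row 4: denom=8−1·16/61=472/61; d'=(-34−1·1662/61)/(472/61)=-467/59
back: M4=-467/59
back: M3=1662/61−16/61·-467/59=1730/59
back: M2=-111/8−3/16·1730/59=-1143/59
back: M1=4−1/3·-1143/59=617/59
M: M0=0, M1=617/59, M2=-1143/59, M3=1730/59, M4=-467/59, M5=0
seg 0: a=3, c=M0/2=0, d=(M1−M0)/(6·1)=617/354, b=Δ0−h0·(2M0+M1)/6=-1325/354
seg 1: a=1, c=M1/2=617/118, d=(M2−M1)/(6·2)=-440/177, b=Δ1−h1·(2M1+M2)/6=263/177
seg 2: a=5, c=M2/2=-1143/118, d=(M3−M2)/(6·1)=2873/354, b=Δ2−h2·(2M2+M3)/6=-1315/177
seg 3: a=-4, c=M3/2=865/59, d=(M4−M3)/(6·1)=-2197/354, b=Δ3−h3·(2M3+M4)/6=-869/354
seg 4: a=2, c=M4/2=-467/118, d=(M5−M4)/(6·3)=467/1062, b=Δ4−h4·(2M4+M5)/6=1460/177
t_q=9/2 → seg 3, τ=1/2; S=-4+-869/354·τ+865/59·τ²+-2197/354·τ³=-2207/944

  seg 0: a=3 b=-1325/354 c=0 d=617/354
  seg 1: a=1 b=263/177 c=617/118 d=-440/177
  seg 2: a=5 b=-1315/177 c=-1143/118 d=2873/354
  seg 3: a=-4 b=-869/354 c=865/59 d=-2197/354
  seg 4: a=2 b=1460/177 c=-467/118 d=467/1062
S(9/2) = -2207/944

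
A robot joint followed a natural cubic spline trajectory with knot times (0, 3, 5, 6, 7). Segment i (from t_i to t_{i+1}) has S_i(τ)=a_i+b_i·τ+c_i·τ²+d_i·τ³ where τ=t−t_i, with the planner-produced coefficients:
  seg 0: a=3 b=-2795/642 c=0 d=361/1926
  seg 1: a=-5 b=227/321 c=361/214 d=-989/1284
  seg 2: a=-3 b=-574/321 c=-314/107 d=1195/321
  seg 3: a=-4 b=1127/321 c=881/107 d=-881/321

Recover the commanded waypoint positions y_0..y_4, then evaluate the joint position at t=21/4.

y_0=3 y_1=-5 y_2=-3 y_3=-4 y_4=5
S(21/4) = -24463/6848

y_0 = S_0(0) = a_0 = 3
y_1 = S_1(0) = a_1 = -5
y_2 = S_2(0) = a_2 = -3
y_3 = S_3(0) = a_3 = -4
y_4 = S_3(1) = 5
t_q=21/4 is in segment 2 (τ=1/4); S_2(τ)=-24463/6848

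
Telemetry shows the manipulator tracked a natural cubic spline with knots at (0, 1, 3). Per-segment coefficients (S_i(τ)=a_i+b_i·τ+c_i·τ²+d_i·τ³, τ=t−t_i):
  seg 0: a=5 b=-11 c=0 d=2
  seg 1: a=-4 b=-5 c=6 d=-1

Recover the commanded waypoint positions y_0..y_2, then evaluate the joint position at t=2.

y_0=5 y_1=-4 y_2=2
S(2) = -4

y_0 = S_0(0) = a_0 = 5
y_1 = S_1(0) = a_1 = -4
y_2 = S_1(2) = 2
t_q=2 is in segment 1 (τ=1); S_1(τ)=-4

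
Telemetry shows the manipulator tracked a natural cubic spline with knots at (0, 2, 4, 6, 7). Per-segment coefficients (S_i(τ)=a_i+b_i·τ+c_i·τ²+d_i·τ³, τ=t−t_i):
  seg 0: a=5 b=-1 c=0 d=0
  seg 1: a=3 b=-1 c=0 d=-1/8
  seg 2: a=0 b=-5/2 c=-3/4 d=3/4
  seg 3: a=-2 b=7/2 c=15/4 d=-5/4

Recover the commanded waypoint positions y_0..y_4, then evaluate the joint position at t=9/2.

y_0=5 y_1=3 y_2=0 y_3=-2 y_4=4
S(9/2) = -43/32

y_0 = S_0(0) = a_0 = 5
y_1 = S_1(0) = a_1 = 3
y_2 = S_2(0) = a_2 = 0
y_3 = S_3(0) = a_3 = -2
y_4 = S_3(1) = 4
t_q=9/2 is in segment 2 (τ=1/2); S_2(τ)=-43/32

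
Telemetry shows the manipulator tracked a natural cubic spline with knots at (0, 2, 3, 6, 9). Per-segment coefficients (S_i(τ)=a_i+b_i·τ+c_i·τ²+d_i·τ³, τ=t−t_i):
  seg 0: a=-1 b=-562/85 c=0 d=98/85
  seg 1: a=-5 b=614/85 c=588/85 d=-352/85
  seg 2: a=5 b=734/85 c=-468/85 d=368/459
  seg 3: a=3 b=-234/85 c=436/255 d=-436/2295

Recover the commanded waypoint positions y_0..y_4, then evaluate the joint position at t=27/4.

y_0=-1 y_1=-5 y_2=5 y_3=3 y_4=5
S(27/4) = 2471/1360

y_0 = S_0(0) = a_0 = -1
y_1 = S_1(0) = a_1 = -5
y_2 = S_2(0) = a_2 = 5
y_3 = S_3(0) = a_3 = 3
y_4 = S_3(3) = 5
t_q=27/4 is in segment 3 (τ=3/4); S_3(τ)=2471/1360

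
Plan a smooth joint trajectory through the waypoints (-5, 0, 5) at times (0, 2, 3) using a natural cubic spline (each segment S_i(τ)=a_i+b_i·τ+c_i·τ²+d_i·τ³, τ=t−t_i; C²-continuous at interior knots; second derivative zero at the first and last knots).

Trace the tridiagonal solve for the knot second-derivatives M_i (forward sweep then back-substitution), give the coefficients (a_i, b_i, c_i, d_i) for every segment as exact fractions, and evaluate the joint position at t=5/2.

Δ: Δ0=5/2, Δ1=5
row 1: diag=6, rhs=15; c'=1/6, d'=5/2
back: M1=5/2
M: M0=0, M1=5/2, M2=0
seg 0: a=-5, c=M0/2=0, d=(M1−M0)/(6·2)=5/24, b=Δ0−h0·(2M0+M1)/6=5/3
seg 1: a=0, c=M1/2=5/4, d=(M2−M1)/(6·1)=-5/12, b=Δ1−h1·(2M1+M2)/6=25/6
t_q=5/2 → seg 1, τ=1/2; S=0+25/6·τ+5/4·τ²+-5/12·τ³=75/32

  seg 0: a=-5 b=5/3 c=0 d=5/24
  seg 1: a=0 b=25/6 c=5/4 d=-5/12
S(5/2) = 75/32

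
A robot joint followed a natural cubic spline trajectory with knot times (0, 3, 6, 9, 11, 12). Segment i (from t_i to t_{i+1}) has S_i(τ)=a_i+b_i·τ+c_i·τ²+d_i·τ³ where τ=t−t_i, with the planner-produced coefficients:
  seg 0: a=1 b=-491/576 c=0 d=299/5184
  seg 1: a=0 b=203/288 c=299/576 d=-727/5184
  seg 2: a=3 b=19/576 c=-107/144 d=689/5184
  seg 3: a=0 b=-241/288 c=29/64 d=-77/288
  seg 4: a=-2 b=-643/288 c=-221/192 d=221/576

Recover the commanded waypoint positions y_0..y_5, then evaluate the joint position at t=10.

y_0=1 y_1=0 y_2=3 y_3=0 y_4=-2 y_5=-5
S(10) = -125/192

y_0 = S_0(0) = a_0 = 1
y_1 = S_1(0) = a_1 = 0
y_2 = S_2(0) = a_2 = 3
y_3 = S_3(0) = a_3 = 0
y_4 = S_4(0) = a_4 = -2
y_5 = S_4(1) = -5
t_q=10 is in segment 3 (τ=1); S_3(τ)=-125/192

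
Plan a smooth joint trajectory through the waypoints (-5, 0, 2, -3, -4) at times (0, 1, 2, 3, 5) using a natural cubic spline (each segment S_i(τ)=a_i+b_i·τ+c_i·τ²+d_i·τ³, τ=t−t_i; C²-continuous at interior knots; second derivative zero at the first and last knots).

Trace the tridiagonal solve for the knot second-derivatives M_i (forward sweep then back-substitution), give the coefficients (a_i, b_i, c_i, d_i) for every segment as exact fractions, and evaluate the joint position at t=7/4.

Δ: Δ0=5, Δ1=2, Δ2=-5, Δ3=-1/2
row 1: diag=4, rhs=-18; c'=1/4, d'=-9/2
row 2: denom=4−1·1/4=15/4; d'=(-42−1·-9/2)/(15/4)=-10
row 3: denom=6−1·4/15=86/15; d'=(27−1·-10)/(86/15)=555/86
back: M3=555/86
back: M2=-10−4/15·555/86=-504/43
back: M1=-9/2−1/4·-504/43=-135/86
M: M0=0, M1=-135/86, M2=-504/43, M3=555/86, M4=0
seg 0: a=-5, c=M0/2=0, d=(M1−M0)/(6·1)=-45/172, b=Δ0−h0·(2M0+M1)/6=905/172
seg 1: a=0, c=M1/2=-135/172, d=(M2−M1)/(6·1)=-291/172, b=Δ1−h1·(2M1+M2)/6=385/86
seg 2: a=2, c=M2/2=-252/43, d=(M3−M2)/(6·1)=521/172, b=Δ2−h2·(2M2+M3)/6=-373/172
seg 3: a=-3, c=M3/2=555/172, d=(M4−M3)/(6·2)=-185/344, b=Δ3−h3·(2M3+M4)/6=-413/86
t_q=7/4 → seg 1, τ=3/4; S=0+385/86·τ+-135/172·τ²+-291/172·τ³=24243/11008

  seg 0: a=-5 b=905/172 c=0 d=-45/172
  seg 1: a=0 b=385/86 c=-135/172 d=-291/172
  seg 2: a=2 b=-373/172 c=-252/43 d=521/172
  seg 3: a=-3 b=-413/86 c=555/172 d=-185/344
S(7/4) = 24243/11008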